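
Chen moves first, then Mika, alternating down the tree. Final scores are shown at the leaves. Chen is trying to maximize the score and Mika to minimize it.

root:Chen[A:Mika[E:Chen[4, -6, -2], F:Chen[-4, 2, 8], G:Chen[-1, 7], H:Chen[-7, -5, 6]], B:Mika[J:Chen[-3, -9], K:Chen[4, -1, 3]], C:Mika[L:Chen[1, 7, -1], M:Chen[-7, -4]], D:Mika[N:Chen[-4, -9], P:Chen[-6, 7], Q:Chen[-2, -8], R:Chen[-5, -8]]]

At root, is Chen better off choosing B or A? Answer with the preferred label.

J (Chen): max(-3, -9) = -3
K (Chen): max(4, -1, 3) = 4
B (Mika): min(-3, 4) = -3
E (Chen): max(4, -6, -2) = 4
F (Chen): max(-4, 2, 8) = 8
G (Chen): max(-1, 7) = 7
H (Chen): max(-7, -5, 6) = 6
A (Mika): min(4, 8, 7, 6) = 4
Chen prefers the higher value; B=-3, A=4. A is better since 4 > -3.

A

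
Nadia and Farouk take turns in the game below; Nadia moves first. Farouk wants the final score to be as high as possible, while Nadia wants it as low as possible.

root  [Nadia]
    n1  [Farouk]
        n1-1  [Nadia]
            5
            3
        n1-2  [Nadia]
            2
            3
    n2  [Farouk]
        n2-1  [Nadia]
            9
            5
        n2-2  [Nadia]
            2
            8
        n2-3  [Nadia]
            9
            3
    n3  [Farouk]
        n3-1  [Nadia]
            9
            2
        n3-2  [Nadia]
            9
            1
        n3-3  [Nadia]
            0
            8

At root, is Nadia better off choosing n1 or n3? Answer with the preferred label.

n3

n1-1 (Nadia): min(5, 3) = 3
n1-2 (Nadia): min(2, 3) = 2
n1 (Farouk): max(3, 2) = 3
n3-1 (Nadia): min(9, 2) = 2
n3-2 (Nadia): min(9, 1) = 1
n3-3 (Nadia): min(0, 8) = 0
n3 (Farouk): max(2, 1, 0) = 2
Nadia prefers the lower value; n1=3, n3=2. n3 is better since 2 < 3.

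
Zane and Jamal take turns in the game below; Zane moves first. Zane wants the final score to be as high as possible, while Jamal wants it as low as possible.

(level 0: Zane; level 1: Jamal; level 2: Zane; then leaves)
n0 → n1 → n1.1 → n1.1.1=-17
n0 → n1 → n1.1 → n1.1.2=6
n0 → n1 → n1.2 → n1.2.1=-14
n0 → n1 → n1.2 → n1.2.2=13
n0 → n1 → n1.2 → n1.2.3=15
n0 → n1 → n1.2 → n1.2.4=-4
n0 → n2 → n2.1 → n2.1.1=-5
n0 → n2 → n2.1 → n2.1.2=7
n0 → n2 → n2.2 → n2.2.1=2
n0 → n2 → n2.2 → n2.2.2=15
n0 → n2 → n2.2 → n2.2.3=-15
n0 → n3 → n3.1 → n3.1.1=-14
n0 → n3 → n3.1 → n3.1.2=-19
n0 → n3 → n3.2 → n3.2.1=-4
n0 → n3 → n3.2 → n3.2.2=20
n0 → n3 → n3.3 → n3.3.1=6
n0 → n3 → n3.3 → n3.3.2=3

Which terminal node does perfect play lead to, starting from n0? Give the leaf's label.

n1.1 (Zane): max(-17, 6) = 6
n1.2 (Zane): max(-14, 13, 15, -4) = 15
n1 (Jamal): min(6, 15) = 6
n2.1 (Zane): max(-5, 7) = 7
n2.2 (Zane): max(2, 15, -15) = 15
n2 (Jamal): min(7, 15) = 7
n3.1 (Zane): max(-14, -19) = -14
n3.2 (Zane): max(-4, 20) = 20
n3.3 (Zane): max(6, 3) = 6
n3 (Jamal): min(-14, 20, 6) = -14
n0 (Zane): max(6, 7, -14) = 7
At n0, Zane picks n2 (highest: 7).
At n2, Jamal picks n2.1 (lowest: 7).
At n2.1, Zane picks n2.1.2 (highest: 7).
Terminal value 7.

n2.1.2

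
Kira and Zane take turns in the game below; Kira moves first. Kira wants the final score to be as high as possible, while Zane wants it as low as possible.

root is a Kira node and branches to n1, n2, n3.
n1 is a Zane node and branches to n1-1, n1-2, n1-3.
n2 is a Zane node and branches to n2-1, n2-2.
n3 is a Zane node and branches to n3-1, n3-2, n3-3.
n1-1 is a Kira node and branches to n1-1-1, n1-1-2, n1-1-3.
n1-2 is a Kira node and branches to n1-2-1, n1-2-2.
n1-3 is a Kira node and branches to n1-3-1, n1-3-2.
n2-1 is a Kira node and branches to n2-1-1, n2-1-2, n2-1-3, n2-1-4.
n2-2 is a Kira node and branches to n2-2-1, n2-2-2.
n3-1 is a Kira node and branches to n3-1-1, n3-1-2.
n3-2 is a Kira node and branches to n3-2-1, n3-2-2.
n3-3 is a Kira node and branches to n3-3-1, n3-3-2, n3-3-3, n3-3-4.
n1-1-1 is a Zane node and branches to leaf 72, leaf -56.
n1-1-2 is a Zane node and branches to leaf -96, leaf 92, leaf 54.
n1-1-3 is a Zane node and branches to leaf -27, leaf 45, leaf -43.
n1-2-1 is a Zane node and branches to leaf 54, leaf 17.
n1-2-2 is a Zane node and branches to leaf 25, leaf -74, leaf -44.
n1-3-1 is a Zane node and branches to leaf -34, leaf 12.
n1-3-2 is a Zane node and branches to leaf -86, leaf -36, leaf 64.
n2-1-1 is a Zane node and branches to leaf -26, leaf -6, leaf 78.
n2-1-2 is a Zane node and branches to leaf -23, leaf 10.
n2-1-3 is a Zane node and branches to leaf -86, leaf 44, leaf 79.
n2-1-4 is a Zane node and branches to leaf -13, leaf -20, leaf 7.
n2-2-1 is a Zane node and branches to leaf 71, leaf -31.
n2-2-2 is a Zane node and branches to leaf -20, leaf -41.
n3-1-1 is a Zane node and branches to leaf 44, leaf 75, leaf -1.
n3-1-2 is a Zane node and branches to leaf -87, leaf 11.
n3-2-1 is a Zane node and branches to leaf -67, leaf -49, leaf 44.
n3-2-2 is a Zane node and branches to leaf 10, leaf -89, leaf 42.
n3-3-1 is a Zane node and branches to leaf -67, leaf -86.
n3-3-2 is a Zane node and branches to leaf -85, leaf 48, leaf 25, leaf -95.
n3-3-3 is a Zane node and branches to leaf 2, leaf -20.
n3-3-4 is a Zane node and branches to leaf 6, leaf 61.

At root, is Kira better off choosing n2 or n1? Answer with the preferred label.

n2

n2-1-1 (Zane): min(-26, -6, 78) = -26
n2-1-2 (Zane): min(-23, 10) = -23
n2-1-3 (Zane): min(-86, 44, 79) = -86
n2-1-4 (Zane): min(-13, -20, 7) = -20
n2-1 (Kira): max(-26, -23, -86, -20) = -20
n2-2-1 (Zane): min(71, -31) = -31
n2-2-2 (Zane): min(-20, -41) = -41
n2-2 (Kira): max(-31, -41) = -31
n2 (Zane): min(-20, -31) = -31
n1-1-1 (Zane): min(72, -56) = -56
n1-1-2 (Zane): min(-96, 92, 54) = -96
n1-1-3 (Zane): min(-27, 45, -43) = -43
n1-1 (Kira): max(-56, -96, -43) = -43
n1-2-1 (Zane): min(54, 17) = 17
n1-2-2 (Zane): min(25, -74, -44) = -74
n1-2 (Kira): max(17, -74) = 17
n1-3-1 (Zane): min(-34, 12) = -34
n1-3-2 (Zane): min(-86, -36, 64) = -86
n1-3 (Kira): max(-34, -86) = -34
n1 (Zane): min(-43, 17, -34) = -43
Kira prefers the higher value; n2=-31, n1=-43. n2 is better since -31 > -43.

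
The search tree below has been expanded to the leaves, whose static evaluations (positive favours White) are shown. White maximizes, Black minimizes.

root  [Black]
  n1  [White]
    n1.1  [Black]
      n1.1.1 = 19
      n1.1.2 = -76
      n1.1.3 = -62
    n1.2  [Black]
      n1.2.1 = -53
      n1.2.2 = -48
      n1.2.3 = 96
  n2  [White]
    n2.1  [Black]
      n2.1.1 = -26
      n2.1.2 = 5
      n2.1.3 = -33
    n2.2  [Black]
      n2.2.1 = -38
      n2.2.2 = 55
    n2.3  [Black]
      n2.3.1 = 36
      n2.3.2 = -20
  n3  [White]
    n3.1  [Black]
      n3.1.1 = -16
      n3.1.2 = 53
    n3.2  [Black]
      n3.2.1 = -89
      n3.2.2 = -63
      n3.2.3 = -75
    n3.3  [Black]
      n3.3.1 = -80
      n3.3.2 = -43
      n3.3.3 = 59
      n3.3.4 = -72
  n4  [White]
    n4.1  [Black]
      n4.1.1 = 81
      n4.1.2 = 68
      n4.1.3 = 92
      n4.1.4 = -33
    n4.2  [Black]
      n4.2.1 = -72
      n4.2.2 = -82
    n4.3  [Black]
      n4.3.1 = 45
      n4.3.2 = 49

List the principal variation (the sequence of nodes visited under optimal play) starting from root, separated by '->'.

n1.1 (Black): min(19, -76, -62) = -76
n1.2 (Black): min(-53, -48, 96) = -53
n1 (White): max(-76, -53) = -53
n2.1 (Black): min(-26, 5, -33) = -33
n2.2 (Black): min(-38, 55) = -38
n2.3 (Black): min(36, -20) = -20
n2 (White): max(-33, -38, -20) = -20
n3.1 (Black): min(-16, 53) = -16
n3.2 (Black): min(-89, -63, -75) = -89
n3.3 (Black): min(-80, -43, 59, -72) = -80
n3 (White): max(-16, -89, -80) = -16
n4.1 (Black): min(81, 68, 92, -33) = -33
n4.2 (Black): min(-72, -82) = -82
n4.3 (Black): min(45, 49) = 45
n4 (White): max(-33, -82, 45) = 45
root (Black): min(-53, -20, -16, 45) = -53
At root, Black picks n1 (lowest: -53).
At n1, White picks n1.2 (highest: -53).
At n1.2, Black picks n1.2.1 (lowest: -53).
Terminal value -53.

root -> n1 -> n1.2 -> n1.2.1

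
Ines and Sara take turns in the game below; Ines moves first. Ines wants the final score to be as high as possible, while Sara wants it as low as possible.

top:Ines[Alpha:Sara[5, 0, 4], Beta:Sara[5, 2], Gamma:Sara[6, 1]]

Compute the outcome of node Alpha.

Alpha (Sara): min(5, 0, 4) = 0

0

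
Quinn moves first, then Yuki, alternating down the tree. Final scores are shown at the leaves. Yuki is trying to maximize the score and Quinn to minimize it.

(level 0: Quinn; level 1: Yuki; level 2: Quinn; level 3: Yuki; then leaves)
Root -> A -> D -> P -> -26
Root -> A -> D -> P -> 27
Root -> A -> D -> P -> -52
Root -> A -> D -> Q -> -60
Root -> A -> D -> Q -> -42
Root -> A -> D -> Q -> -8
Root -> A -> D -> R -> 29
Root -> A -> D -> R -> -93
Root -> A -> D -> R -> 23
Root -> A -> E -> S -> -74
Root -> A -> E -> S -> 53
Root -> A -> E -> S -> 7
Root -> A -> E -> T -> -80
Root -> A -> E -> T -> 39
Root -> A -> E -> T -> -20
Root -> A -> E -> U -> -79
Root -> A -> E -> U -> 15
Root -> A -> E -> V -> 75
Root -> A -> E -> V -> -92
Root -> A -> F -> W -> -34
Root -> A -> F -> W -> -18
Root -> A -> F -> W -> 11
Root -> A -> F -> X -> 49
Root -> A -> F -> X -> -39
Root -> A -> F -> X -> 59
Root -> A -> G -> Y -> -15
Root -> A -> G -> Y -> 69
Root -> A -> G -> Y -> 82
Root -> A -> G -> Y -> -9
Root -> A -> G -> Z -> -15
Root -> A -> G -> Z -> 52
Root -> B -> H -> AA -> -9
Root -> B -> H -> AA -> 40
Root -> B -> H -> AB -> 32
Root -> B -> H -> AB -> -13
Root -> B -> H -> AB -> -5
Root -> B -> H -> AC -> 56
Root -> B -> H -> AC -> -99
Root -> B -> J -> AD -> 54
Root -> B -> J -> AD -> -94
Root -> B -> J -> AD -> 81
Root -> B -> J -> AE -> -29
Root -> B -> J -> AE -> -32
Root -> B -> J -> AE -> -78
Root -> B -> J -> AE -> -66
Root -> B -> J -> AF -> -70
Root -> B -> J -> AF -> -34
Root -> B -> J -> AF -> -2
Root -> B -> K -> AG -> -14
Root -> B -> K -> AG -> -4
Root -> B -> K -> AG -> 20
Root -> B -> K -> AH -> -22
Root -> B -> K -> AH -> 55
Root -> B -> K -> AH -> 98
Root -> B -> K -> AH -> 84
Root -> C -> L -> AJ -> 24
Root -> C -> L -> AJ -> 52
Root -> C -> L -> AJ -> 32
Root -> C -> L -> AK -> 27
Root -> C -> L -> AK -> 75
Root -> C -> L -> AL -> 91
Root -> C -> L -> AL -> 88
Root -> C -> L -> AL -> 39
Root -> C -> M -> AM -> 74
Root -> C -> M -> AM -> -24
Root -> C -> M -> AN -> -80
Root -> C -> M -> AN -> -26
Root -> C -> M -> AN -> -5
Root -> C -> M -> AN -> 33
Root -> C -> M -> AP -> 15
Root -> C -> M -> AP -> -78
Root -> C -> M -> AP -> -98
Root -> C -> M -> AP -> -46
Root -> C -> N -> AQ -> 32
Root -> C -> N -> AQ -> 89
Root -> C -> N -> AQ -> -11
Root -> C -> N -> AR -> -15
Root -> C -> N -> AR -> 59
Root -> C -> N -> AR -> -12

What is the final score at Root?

P (Yuki): max(-26, 27, -52) = 27
Q (Yuki): max(-60, -42, -8) = -8
R (Yuki): max(29, -93, 23) = 29
D (Quinn): min(27, -8, 29) = -8
S (Yuki): max(-74, 53, 7) = 53
T (Yuki): max(-80, 39, -20) = 39
U (Yuki): max(-79, 15) = 15
V (Yuki): max(75, -92) = 75
E (Quinn): min(53, 39, 15, 75) = 15
W (Yuki): max(-34, -18, 11) = 11
X (Yuki): max(49, -39, 59) = 59
F (Quinn): min(11, 59) = 11
Y (Yuki): max(-15, 69, 82, -9) = 82
Z (Yuki): max(-15, 52) = 52
G (Quinn): min(82, 52) = 52
A (Yuki): max(-8, 15, 11, 52) = 52
AA (Yuki): max(-9, 40) = 40
AB (Yuki): max(32, -13, -5) = 32
AC (Yuki): max(56, -99) = 56
H (Quinn): min(40, 32, 56) = 32
AD (Yuki): max(54, -94, 81) = 81
AE (Yuki): max(-29, -32, -78, -66) = -29
AF (Yuki): max(-70, -34, -2) = -2
J (Quinn): min(81, -29, -2) = -29
AG (Yuki): max(-14, -4, 20) = 20
AH (Yuki): max(-22, 55, 98, 84) = 98
K (Quinn): min(20, 98) = 20
B (Yuki): max(32, -29, 20) = 32
AJ (Yuki): max(24, 52, 32) = 52
AK (Yuki): max(27, 75) = 75
AL (Yuki): max(91, 88, 39) = 91
L (Quinn): min(52, 75, 91) = 52
AM (Yuki): max(74, -24) = 74
AN (Yuki): max(-80, -26, -5, 33) = 33
AP (Yuki): max(15, -78, -98, -46) = 15
M (Quinn): min(74, 33, 15) = 15
AQ (Yuki): max(32, 89, -11) = 89
AR (Yuki): max(-15, 59, -12) = 59
N (Quinn): min(89, 59) = 59
C (Yuki): max(52, 15, 59) = 59
Root (Quinn): min(52, 32, 59) = 32

32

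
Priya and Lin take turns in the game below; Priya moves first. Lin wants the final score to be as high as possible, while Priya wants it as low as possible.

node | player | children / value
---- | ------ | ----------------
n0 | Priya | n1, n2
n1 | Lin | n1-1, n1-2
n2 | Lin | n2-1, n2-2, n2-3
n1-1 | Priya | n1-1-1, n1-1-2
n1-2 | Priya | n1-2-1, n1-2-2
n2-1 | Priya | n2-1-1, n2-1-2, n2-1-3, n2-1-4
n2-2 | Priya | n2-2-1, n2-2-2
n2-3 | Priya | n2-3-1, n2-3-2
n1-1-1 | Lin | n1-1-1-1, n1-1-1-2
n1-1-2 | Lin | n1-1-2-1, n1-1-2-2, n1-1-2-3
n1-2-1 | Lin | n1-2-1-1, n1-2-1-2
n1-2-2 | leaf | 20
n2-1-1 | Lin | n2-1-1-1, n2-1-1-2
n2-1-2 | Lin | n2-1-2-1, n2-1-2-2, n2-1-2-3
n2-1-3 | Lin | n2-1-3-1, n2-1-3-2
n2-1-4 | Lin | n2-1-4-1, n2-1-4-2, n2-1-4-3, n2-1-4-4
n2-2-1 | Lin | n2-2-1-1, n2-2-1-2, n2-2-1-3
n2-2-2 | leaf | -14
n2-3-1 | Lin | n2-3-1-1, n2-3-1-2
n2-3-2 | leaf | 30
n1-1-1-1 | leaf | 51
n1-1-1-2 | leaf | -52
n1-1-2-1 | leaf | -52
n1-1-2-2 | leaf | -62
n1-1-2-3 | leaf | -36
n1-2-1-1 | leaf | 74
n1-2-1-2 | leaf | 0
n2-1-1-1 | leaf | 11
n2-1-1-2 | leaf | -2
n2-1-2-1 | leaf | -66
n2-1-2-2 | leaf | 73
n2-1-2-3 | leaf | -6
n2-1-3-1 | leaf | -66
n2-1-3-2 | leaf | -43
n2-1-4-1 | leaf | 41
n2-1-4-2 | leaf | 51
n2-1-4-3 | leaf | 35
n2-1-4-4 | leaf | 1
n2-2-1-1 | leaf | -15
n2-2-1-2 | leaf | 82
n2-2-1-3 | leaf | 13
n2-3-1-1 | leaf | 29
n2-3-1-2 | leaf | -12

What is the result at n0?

n1-1-1 (Lin): max(51, -52) = 51
n1-1-2 (Lin): max(-52, -62, -36) = -36
n1-1 (Priya): min(51, -36) = -36
n1-2-1 (Lin): max(74, 0) = 74
n1-2 (Priya): min(74, 20) = 20
n1 (Lin): max(-36, 20) = 20
n2-1-1 (Lin): max(11, -2) = 11
n2-1-2 (Lin): max(-66, 73, -6) = 73
n2-1-3 (Lin): max(-66, -43) = -43
n2-1-4 (Lin): max(41, 51, 35, 1) = 51
n2-1 (Priya): min(11, 73, -43, 51) = -43
n2-2-1 (Lin): max(-15, 82, 13) = 82
n2-2 (Priya): min(82, -14) = -14
n2-3-1 (Lin): max(29, -12) = 29
n2-3 (Priya): min(29, 30) = 29
n2 (Lin): max(-43, -14, 29) = 29
n0 (Priya): min(20, 29) = 20

20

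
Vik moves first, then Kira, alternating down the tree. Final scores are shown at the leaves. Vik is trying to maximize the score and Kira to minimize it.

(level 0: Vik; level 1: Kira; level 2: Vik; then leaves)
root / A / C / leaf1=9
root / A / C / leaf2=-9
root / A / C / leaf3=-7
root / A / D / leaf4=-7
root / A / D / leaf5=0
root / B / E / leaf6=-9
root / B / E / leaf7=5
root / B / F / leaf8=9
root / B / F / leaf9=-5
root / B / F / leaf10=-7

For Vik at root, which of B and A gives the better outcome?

B

E (Vik): max(-9, 5) = 5
F (Vik): max(9, -5, -7) = 9
B (Kira): min(5, 9) = 5
C (Vik): max(9, -9, -7) = 9
D (Vik): max(-7, 0) = 0
A (Kira): min(9, 0) = 0
Vik prefers the higher value; B=5, A=0. B is better since 5 > 0.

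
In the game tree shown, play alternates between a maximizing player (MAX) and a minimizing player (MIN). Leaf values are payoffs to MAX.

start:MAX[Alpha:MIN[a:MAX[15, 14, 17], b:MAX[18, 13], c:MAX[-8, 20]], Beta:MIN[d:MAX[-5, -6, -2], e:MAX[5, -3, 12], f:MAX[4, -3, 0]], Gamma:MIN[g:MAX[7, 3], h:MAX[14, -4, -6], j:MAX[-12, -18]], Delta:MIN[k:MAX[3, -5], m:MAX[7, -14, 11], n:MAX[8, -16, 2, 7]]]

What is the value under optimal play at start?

17

a (MAX): max(15, 14, 17) = 17
b (MAX): max(18, 13) = 18
c (MAX): max(-8, 20) = 20
Alpha (MIN): min(17, 18, 20) = 17
d (MAX): max(-5, -6, -2) = -2
e (MAX): max(5, -3, 12) = 12
f (MAX): max(4, -3, 0) = 4
Beta (MIN): min(-2, 12, 4) = -2
g (MAX): max(7, 3) = 7
h (MAX): max(14, -4, -6) = 14
j (MAX): max(-12, -18) = -12
Gamma (MIN): min(7, 14, -12) = -12
k (MAX): max(3, -5) = 3
m (MAX): max(7, -14, 11) = 11
n (MAX): max(8, -16, 2, 7) = 8
Delta (MIN): min(3, 11, 8) = 3
start (MAX): max(17, -2, -12, 3) = 17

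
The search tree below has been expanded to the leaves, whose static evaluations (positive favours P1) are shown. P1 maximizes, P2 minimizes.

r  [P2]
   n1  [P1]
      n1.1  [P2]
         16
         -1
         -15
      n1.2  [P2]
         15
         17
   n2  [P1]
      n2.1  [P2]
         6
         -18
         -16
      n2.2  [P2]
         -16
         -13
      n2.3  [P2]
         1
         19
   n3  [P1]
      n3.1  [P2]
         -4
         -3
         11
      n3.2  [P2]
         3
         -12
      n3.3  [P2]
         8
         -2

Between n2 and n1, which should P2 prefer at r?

n2

n2.1 (P2): min(6, -18, -16) = -18
n2.2 (P2): min(-16, -13) = -16
n2.3 (P2): min(1, 19) = 1
n2 (P1): max(-18, -16, 1) = 1
n1.1 (P2): min(16, -1, -15) = -15
n1.2 (P2): min(15, 17) = 15
n1 (P1): max(-15, 15) = 15
P2 prefers the lower value; n2=1, n1=15. n2 is better since 1 < 15.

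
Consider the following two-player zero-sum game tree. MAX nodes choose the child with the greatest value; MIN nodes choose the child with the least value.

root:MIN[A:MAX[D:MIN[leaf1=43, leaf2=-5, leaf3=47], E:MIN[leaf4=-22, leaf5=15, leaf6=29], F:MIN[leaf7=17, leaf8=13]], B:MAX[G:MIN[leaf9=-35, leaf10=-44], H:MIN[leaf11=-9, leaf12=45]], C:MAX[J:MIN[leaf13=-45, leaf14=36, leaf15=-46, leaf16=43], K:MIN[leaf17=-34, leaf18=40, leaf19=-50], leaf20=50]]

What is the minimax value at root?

-9

D (MIN): min(43, -5, 47) = -5
E (MIN): min(-22, 15, 29) = -22
F (MIN): min(17, 13) = 13
A (MAX): max(-5, -22, 13) = 13
G (MIN): min(-35, -44) = -44
H (MIN): min(-9, 45) = -9
B (MAX): max(-44, -9) = -9
J (MIN): min(-45, 36, -46, 43) = -46
K (MIN): min(-34, 40, -50) = -50
C (MAX): max(-46, -50, 50) = 50
root (MIN): min(13, -9, 50) = -9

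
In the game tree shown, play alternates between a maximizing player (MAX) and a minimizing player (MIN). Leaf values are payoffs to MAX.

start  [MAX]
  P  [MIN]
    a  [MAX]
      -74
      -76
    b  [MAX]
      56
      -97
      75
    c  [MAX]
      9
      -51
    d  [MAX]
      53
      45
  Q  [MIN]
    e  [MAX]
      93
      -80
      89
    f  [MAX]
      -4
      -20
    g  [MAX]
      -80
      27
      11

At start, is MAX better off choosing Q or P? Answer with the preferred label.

Q

e (MAX): max(93, -80, 89) = 93
f (MAX): max(-4, -20) = -4
g (MAX): max(-80, 27, 11) = 27
Q (MIN): min(93, -4, 27) = -4
a (MAX): max(-74, -76) = -74
b (MAX): max(56, -97, 75) = 75
c (MAX): max(9, -51) = 9
d (MAX): max(53, 45) = 53
P (MIN): min(-74, 75, 9, 53) = -74
MAX prefers the higher value; Q=-4, P=-74. Q is better since -4 > -74.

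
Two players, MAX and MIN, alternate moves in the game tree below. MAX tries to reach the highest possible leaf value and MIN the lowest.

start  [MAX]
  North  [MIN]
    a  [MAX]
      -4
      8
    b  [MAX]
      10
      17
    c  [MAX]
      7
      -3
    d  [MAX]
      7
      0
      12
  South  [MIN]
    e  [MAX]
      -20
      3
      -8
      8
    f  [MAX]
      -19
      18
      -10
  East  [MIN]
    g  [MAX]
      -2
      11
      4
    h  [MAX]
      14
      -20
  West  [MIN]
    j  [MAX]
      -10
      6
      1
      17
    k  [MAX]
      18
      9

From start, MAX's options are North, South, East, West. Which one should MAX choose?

a (MAX): max(-4, 8) = 8
b (MAX): max(10, 17) = 17
c (MAX): max(7, -3) = 7
d (MAX): max(7, 0, 12) = 12
North (MIN): min(8, 17, 7, 12) = 7
e (MAX): max(-20, 3, -8, 8) = 8
f (MAX): max(-19, 18, -10) = 18
South (MIN): min(8, 18) = 8
g (MAX): max(-2, 11, 4) = 11
h (MAX): max(14, -20) = 14
East (MIN): min(11, 14) = 11
j (MAX): max(-10, 6, 1, 17) = 17
k (MAX): max(18, 9) = 18
West (MIN): min(17, 18) = 17
start (MAX): max(7, 8, 11, 17) = 17
MAX at start wants the highest of {North=7, South=8, East=11, West=17}, so chooses West.

West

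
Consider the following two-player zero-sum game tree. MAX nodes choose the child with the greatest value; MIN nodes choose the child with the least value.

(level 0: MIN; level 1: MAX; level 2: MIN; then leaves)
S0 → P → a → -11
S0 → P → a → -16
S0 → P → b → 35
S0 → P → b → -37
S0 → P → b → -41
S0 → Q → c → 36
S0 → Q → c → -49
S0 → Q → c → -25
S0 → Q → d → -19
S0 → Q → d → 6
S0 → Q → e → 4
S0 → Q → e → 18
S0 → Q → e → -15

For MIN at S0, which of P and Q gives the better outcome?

P

a (MIN): min(-11, -16) = -16
b (MIN): min(35, -37, -41) = -41
P (MAX): max(-16, -41) = -16
c (MIN): min(36, -49, -25) = -49
d (MIN): min(-19, 6) = -19
e (MIN): min(4, 18, -15) = -15
Q (MAX): max(-49, -19, -15) = -15
MIN prefers the lower value; P=-16, Q=-15. P is better since -16 < -15.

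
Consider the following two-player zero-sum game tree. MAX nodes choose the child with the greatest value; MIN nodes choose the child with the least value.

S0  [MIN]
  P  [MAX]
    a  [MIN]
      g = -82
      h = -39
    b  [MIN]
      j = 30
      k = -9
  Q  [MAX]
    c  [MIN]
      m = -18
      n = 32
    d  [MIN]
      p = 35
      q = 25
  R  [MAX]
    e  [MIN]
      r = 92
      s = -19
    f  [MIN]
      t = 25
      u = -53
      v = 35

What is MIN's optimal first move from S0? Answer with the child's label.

a (MIN): min(-82, -39) = -82
b (MIN): min(30, -9) = -9
P (MAX): max(-82, -9) = -9
c (MIN): min(-18, 32) = -18
d (MIN): min(35, 25) = 25
Q (MAX): max(-18, 25) = 25
e (MIN): min(92, -19) = -19
f (MIN): min(25, -53, 35) = -53
R (MAX): max(-19, -53) = -19
S0 (MIN): min(-9, 25, -19) = -19
MIN at S0 wants the lowest of {P=-9, Q=25, R=-19}, so chooses R.

R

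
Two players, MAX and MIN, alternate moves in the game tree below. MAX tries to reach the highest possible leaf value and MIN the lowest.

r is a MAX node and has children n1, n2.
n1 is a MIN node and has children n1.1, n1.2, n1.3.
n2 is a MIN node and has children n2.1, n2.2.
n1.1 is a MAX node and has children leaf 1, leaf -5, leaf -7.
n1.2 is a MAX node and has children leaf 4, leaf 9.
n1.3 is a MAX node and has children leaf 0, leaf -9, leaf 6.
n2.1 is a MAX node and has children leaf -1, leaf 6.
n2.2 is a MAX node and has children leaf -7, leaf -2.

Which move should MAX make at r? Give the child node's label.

n1.1 (MAX): max(1, -5, -7) = 1
n1.2 (MAX): max(4, 9) = 9
n1.3 (MAX): max(0, -9, 6) = 6
n1 (MIN): min(1, 9, 6) = 1
n2.1 (MAX): max(-1, 6) = 6
n2.2 (MAX): max(-7, -2) = -2
n2 (MIN): min(6, -2) = -2
r (MAX): max(1, -2) = 1
MAX at r wants the highest of {n1=1, n2=-2}, so chooses n1.

n1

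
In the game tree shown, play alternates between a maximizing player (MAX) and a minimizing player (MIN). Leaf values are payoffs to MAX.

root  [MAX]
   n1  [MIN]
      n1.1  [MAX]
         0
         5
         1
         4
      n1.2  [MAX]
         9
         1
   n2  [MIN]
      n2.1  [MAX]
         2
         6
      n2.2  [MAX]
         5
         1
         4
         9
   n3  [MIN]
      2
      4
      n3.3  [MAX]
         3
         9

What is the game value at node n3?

n3.3 (MAX): max(3, 9) = 9
n3 (MIN): min(2, 4, 9) = 2

2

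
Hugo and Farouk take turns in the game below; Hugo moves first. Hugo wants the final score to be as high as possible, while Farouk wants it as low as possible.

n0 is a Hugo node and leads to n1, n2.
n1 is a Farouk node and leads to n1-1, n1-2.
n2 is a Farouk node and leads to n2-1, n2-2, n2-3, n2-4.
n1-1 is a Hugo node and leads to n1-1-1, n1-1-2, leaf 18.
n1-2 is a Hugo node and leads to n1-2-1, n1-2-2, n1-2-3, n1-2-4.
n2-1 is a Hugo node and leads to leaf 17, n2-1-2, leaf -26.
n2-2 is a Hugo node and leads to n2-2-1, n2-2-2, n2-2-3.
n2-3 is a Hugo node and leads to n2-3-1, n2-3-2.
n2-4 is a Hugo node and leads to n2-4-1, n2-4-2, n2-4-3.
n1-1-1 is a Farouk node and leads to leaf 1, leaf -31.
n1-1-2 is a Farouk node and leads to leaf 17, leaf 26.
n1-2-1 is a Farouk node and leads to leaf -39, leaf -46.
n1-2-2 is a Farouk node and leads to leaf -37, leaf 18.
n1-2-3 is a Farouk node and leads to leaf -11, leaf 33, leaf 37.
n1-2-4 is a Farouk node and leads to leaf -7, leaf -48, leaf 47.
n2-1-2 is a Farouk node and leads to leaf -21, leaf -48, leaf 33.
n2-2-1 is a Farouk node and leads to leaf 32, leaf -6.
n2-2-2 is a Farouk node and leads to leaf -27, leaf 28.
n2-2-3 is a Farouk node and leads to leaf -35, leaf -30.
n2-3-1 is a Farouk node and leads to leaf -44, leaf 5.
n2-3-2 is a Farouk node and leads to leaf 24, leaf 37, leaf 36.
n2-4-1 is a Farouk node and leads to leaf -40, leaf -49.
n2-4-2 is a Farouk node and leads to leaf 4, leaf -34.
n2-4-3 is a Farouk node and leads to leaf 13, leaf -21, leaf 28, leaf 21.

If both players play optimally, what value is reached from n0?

-11

n1-1-1 (Farouk): min(1, -31) = -31
n1-1-2 (Farouk): min(17, 26) = 17
n1-1 (Hugo): max(-31, 17, 18) = 18
n1-2-1 (Farouk): min(-39, -46) = -46
n1-2-2 (Farouk): min(-37, 18) = -37
n1-2-3 (Farouk): min(-11, 33, 37) = -11
n1-2-4 (Farouk): min(-7, -48, 47) = -48
n1-2 (Hugo): max(-46, -37, -11, -48) = -11
n1 (Farouk): min(18, -11) = -11
n2-1-2 (Farouk): min(-21, -48, 33) = -48
n2-1 (Hugo): max(17, -48, -26) = 17
n2-2-1 (Farouk): min(32, -6) = -6
n2-2-2 (Farouk): min(-27, 28) = -27
n2-2-3 (Farouk): min(-35, -30) = -35
n2-2 (Hugo): max(-6, -27, -35) = -6
n2-3-1 (Farouk): min(-44, 5) = -44
n2-3-2 (Farouk): min(24, 37, 36) = 24
n2-3 (Hugo): max(-44, 24) = 24
n2-4-1 (Farouk): min(-40, -49) = -49
n2-4-2 (Farouk): min(4, -34) = -34
n2-4-3 (Farouk): min(13, -21, 28, 21) = -21
n2-4 (Hugo): max(-49, -34, -21) = -21
n2 (Farouk): min(17, -6, 24, -21) = -21
n0 (Hugo): max(-11, -21) = -11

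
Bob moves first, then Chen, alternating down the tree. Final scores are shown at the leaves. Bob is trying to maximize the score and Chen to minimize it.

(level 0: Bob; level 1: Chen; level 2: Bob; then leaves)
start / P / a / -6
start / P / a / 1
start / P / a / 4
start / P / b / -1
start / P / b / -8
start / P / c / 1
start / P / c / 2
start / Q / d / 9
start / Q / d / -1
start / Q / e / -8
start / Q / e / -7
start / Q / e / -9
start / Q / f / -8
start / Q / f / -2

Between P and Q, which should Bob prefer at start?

a (Bob): max(-6, 1, 4) = 4
b (Bob): max(-1, -8) = -1
c (Bob): max(1, 2) = 2
P (Chen): min(4, -1, 2) = -1
d (Bob): max(9, -1) = 9
e (Bob): max(-8, -7, -9) = -7
f (Bob): max(-8, -2) = -2
Q (Chen): min(9, -7, -2) = -7
Bob prefers the higher value; P=-1, Q=-7. P is better since -1 > -7.

P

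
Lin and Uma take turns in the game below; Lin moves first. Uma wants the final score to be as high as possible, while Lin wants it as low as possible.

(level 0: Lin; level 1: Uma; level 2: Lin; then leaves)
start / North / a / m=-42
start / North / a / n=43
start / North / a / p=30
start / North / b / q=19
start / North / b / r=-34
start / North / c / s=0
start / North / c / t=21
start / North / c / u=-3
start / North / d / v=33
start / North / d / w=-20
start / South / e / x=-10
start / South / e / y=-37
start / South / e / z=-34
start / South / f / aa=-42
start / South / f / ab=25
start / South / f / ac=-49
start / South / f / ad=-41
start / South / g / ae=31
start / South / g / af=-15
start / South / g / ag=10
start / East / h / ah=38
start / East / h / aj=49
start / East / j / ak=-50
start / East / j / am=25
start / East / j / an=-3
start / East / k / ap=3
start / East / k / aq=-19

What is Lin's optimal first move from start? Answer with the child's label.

a (Lin): min(-42, 43, 30) = -42
b (Lin): min(19, -34) = -34
c (Lin): min(0, 21, -3) = -3
d (Lin): min(33, -20) = -20
North (Uma): max(-42, -34, -3, -20) = -3
e (Lin): min(-10, -37, -34) = -37
f (Lin): min(-42, 25, -49, -41) = -49
g (Lin): min(31, -15, 10) = -15
South (Uma): max(-37, -49, -15) = -15
h (Lin): min(38, 49) = 38
j (Lin): min(-50, 25, -3) = -50
k (Lin): min(3, -19) = -19
East (Uma): max(38, -50, -19) = 38
start (Lin): min(-3, -15, 38) = -15
Lin at start wants the lowest of {North=-3, South=-15, East=38}, so chooses South.

South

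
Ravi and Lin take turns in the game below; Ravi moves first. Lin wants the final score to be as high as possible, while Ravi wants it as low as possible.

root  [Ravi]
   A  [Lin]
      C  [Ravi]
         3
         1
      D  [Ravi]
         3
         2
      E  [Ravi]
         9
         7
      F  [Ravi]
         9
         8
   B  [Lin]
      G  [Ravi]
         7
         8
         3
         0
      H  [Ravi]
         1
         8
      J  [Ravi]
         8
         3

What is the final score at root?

C (Ravi): min(3, 1) = 1
D (Ravi): min(3, 2) = 2
E (Ravi): min(9, 7) = 7
F (Ravi): min(9, 8) = 8
A (Lin): max(1, 2, 7, 8) = 8
G (Ravi): min(7, 8, 3, 0) = 0
H (Ravi): min(1, 8) = 1
J (Ravi): min(8, 3) = 3
B (Lin): max(0, 1, 3) = 3
root (Ravi): min(8, 3) = 3

3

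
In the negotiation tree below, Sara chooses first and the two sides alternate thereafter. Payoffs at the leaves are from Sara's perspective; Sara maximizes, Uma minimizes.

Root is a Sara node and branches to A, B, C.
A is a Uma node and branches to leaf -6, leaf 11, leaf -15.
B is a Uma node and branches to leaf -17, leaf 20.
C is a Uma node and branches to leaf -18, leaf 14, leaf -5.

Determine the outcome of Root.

-15

A (Uma): min(-6, 11, -15) = -15
B (Uma): min(-17, 20) = -17
C (Uma): min(-18, 14, -5) = -18
Root (Sara): max(-15, -17, -18) = -15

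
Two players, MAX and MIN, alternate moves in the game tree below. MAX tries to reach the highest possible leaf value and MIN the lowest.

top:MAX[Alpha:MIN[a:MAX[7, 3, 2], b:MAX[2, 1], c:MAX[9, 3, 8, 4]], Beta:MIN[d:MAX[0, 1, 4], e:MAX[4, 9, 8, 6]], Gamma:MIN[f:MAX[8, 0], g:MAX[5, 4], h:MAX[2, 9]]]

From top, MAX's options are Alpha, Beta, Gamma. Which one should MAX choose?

a (MAX): max(7, 3, 2) = 7
b (MAX): max(2, 1) = 2
c (MAX): max(9, 3, 8, 4) = 9
Alpha (MIN): min(7, 2, 9) = 2
d (MAX): max(0, 1, 4) = 4
e (MAX): max(4, 9, 8, 6) = 9
Beta (MIN): min(4, 9) = 4
f (MAX): max(8, 0) = 8
g (MAX): max(5, 4) = 5
h (MAX): max(2, 9) = 9
Gamma (MIN): min(8, 5, 9) = 5
top (MAX): max(2, 4, 5) = 5
MAX at top wants the highest of {Alpha=2, Beta=4, Gamma=5}, so chooses Gamma.

Gamma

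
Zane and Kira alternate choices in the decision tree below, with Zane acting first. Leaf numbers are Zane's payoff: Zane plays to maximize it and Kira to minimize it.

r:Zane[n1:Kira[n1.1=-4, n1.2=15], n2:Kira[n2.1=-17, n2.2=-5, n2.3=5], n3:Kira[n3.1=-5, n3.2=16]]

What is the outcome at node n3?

-5

n3 (Kira): min(-5, 16) = -5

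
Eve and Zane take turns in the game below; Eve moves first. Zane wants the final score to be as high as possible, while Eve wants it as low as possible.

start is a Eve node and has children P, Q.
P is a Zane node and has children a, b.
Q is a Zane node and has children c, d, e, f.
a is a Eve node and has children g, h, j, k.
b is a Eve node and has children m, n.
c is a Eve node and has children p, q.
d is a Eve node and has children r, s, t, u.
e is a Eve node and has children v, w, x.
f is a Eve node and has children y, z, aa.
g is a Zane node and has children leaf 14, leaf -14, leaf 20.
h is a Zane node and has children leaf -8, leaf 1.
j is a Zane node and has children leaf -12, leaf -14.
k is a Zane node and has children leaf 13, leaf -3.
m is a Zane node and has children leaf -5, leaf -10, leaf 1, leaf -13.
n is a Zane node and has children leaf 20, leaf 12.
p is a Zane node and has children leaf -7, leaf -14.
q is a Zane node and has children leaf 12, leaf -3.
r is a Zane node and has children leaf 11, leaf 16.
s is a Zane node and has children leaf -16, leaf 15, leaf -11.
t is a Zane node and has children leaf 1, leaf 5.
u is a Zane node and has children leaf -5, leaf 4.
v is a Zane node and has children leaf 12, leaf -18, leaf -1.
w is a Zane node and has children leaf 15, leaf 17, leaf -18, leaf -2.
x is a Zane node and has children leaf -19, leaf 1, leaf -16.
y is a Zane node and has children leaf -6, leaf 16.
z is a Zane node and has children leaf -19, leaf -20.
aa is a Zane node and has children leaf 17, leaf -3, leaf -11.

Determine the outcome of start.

1

g (Zane): max(14, -14, 20) = 20
h (Zane): max(-8, 1) = 1
j (Zane): max(-12, -14) = -12
k (Zane): max(13, -3) = 13
a (Eve): min(20, 1, -12, 13) = -12
m (Zane): max(-5, -10, 1, -13) = 1
n (Zane): max(20, 12) = 20
b (Eve): min(1, 20) = 1
P (Zane): max(-12, 1) = 1
p (Zane): max(-7, -14) = -7
q (Zane): max(12, -3) = 12
c (Eve): min(-7, 12) = -7
r (Zane): max(11, 16) = 16
s (Zane): max(-16, 15, -11) = 15
t (Zane): max(1, 5) = 5
u (Zane): max(-5, 4) = 4
d (Eve): min(16, 15, 5, 4) = 4
v (Zane): max(12, -18, -1) = 12
w (Zane): max(15, 17, -18, -2) = 17
x (Zane): max(-19, 1, -16) = 1
e (Eve): min(12, 17, 1) = 1
y (Zane): max(-6, 16) = 16
z (Zane): max(-19, -20) = -19
aa (Zane): max(17, -3, -11) = 17
f (Eve): min(16, -19, 17) = -19
Q (Zane): max(-7, 4, 1, -19) = 4
start (Eve): min(1, 4) = 1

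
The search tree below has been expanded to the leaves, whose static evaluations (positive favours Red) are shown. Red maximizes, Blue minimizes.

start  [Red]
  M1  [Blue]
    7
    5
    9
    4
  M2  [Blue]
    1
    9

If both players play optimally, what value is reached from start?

M1 (Blue): min(7, 5, 9, 4) = 4
M2 (Blue): min(1, 9) = 1
start (Red): max(4, 1) = 4

4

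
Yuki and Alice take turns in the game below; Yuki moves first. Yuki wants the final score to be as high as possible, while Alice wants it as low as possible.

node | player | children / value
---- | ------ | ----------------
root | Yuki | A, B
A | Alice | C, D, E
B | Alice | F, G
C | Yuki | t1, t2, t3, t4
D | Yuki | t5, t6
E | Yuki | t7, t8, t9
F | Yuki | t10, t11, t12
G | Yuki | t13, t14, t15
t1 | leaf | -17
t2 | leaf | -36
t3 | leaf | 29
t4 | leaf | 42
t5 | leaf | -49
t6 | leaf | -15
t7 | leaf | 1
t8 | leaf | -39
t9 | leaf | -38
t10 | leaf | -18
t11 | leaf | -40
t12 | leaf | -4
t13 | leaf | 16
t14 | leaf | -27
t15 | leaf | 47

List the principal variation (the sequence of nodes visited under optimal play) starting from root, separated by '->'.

root -> B -> F -> t12

C (Yuki): max(-17, -36, 29, 42) = 42
D (Yuki): max(-49, -15) = -15
E (Yuki): max(1, -39, -38) = 1
A (Alice): min(42, -15, 1) = -15
F (Yuki): max(-18, -40, -4) = -4
G (Yuki): max(16, -27, 47) = 47
B (Alice): min(-4, 47) = -4
root (Yuki): max(-15, -4) = -4
At root, Yuki picks B (highest: -4).
At B, Alice picks F (lowest: -4).
At F, Yuki picks t12 (highest: -4).
Terminal value -4.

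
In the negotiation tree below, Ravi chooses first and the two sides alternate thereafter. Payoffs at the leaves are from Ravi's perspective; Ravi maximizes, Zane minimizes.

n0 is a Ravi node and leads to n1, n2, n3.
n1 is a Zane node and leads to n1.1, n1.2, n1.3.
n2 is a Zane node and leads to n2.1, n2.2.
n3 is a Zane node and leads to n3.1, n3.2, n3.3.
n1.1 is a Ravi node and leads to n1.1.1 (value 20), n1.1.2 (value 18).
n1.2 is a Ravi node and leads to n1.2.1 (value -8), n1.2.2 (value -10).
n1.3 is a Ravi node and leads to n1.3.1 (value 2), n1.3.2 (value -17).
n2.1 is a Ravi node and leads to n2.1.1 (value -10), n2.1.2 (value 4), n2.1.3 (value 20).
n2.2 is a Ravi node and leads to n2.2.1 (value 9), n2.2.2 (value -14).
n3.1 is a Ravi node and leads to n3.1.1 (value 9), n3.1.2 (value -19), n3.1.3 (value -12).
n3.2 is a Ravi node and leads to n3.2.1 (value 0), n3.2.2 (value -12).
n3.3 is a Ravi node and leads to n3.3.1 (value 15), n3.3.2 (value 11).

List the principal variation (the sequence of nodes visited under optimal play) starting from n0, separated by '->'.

n1.1 (Ravi): max(20, 18) = 20
n1.2 (Ravi): max(-8, -10) = -8
n1.3 (Ravi): max(2, -17) = 2
n1 (Zane): min(20, -8, 2) = -8
n2.1 (Ravi): max(-10, 4, 20) = 20
n2.2 (Ravi): max(9, -14) = 9
n2 (Zane): min(20, 9) = 9
n3.1 (Ravi): max(9, -19, -12) = 9
n3.2 (Ravi): max(0, -12) = 0
n3.3 (Ravi): max(15, 11) = 15
n3 (Zane): min(9, 0, 15) = 0
n0 (Ravi): max(-8, 9, 0) = 9
At n0, Ravi picks n2 (highest: 9).
At n2, Zane picks n2.2 (lowest: 9).
At n2.2, Ravi picks n2.2.1 (highest: 9).
Terminal value 9.

n0 -> n2 -> n2.2 -> n2.2.1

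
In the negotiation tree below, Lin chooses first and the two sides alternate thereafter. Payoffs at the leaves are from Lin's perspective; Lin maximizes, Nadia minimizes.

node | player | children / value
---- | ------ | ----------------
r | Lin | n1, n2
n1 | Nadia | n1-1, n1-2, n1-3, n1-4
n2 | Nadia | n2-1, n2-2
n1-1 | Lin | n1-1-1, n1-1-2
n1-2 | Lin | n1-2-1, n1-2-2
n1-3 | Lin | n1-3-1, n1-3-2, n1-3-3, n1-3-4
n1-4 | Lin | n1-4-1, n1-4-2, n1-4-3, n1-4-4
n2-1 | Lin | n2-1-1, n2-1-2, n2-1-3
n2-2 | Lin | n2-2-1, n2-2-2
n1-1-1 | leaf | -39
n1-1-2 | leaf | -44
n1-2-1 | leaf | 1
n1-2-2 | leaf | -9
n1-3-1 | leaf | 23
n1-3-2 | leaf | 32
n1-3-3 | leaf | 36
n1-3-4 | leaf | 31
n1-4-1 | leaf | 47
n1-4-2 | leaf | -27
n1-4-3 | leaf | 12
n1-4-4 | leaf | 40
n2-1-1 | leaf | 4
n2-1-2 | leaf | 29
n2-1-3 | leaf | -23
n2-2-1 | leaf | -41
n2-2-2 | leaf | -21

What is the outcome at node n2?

-21

n2-1 (Lin): max(4, 29, -23) = 29
n2-2 (Lin): max(-41, -21) = -21
n2 (Nadia): min(29, -21) = -21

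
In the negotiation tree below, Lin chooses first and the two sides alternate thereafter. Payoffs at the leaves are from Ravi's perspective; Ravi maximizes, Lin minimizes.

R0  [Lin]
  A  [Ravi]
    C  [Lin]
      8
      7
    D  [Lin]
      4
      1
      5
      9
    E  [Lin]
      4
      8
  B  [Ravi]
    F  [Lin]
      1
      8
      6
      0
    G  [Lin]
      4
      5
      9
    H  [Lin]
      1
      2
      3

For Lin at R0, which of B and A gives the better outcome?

F (Lin): min(1, 8, 6, 0) = 0
G (Lin): min(4, 5, 9) = 4
H (Lin): min(1, 2, 3) = 1
B (Ravi): max(0, 4, 1) = 4
C (Lin): min(8, 7) = 7
D (Lin): min(4, 1, 5, 9) = 1
E (Lin): min(4, 8) = 4
A (Ravi): max(7, 1, 4) = 7
Lin prefers the lower value; B=4, A=7. B is better since 4 < 7.

B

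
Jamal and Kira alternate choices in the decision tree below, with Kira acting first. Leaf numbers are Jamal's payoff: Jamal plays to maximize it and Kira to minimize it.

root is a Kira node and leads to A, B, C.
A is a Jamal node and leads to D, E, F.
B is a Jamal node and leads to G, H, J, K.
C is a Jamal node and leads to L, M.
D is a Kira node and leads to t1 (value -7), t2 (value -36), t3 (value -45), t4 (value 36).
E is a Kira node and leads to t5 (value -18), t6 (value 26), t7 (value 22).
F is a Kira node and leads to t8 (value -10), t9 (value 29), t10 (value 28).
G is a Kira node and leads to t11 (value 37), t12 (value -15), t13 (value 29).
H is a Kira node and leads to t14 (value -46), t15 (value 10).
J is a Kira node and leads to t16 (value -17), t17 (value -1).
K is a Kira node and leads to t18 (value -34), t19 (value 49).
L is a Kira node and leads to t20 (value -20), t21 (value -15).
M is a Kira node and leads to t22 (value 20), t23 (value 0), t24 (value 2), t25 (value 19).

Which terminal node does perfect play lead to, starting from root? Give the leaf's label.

D (Kira): min(-7, -36, -45, 36) = -45
E (Kira): min(-18, 26, 22) = -18
F (Kira): min(-10, 29, 28) = -10
A (Jamal): max(-45, -18, -10) = -10
G (Kira): min(37, -15, 29) = -15
H (Kira): min(-46, 10) = -46
J (Kira): min(-17, -1) = -17
K (Kira): min(-34, 49) = -34
B (Jamal): max(-15, -46, -17, -34) = -15
L (Kira): min(-20, -15) = -20
M (Kira): min(20, 0, 2, 19) = 0
C (Jamal): max(-20, 0) = 0
root (Kira): min(-10, -15, 0) = -15
At root, Kira picks B (lowest: -15).
At B, Jamal picks G (highest: -15).
At G, Kira picks t12 (lowest: -15).
Terminal value -15.

t12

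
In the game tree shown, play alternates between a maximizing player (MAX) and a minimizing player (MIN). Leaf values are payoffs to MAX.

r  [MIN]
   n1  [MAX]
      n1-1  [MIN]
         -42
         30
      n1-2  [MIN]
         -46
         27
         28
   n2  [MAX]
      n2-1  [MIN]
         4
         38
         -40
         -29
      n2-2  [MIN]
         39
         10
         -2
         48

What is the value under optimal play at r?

n1-1 (MIN): min(-42, 30) = -42
n1-2 (MIN): min(-46, 27, 28) = -46
n1 (MAX): max(-42, -46) = -42
n2-1 (MIN): min(4, 38, -40, -29) = -40
n2-2 (MIN): min(39, 10, -2, 48) = -2
n2 (MAX): max(-40, -2) = -2
r (MIN): min(-42, -2) = -42

-42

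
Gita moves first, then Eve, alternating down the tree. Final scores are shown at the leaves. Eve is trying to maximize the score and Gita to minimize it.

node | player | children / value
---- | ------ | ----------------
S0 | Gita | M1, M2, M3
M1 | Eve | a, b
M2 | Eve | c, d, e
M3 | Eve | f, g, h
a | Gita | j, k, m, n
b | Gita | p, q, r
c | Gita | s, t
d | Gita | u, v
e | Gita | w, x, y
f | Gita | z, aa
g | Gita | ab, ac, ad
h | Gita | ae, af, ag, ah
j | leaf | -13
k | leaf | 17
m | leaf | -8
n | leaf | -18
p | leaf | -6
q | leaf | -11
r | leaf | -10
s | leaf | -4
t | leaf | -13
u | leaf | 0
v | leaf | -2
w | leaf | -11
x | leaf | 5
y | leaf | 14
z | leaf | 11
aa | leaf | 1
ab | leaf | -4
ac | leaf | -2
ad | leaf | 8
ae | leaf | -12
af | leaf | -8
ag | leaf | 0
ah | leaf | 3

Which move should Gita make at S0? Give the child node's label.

a (Gita): min(-13, 17, -8, -18) = -18
b (Gita): min(-6, -11, -10) = -11
M1 (Eve): max(-18, -11) = -11
c (Gita): min(-4, -13) = -13
d (Gita): min(0, -2) = -2
e (Gita): min(-11, 5, 14) = -11
M2 (Eve): max(-13, -2, -11) = -2
f (Gita): min(11, 1) = 1
g (Gita): min(-4, -2, 8) = -4
h (Gita): min(-12, -8, 0, 3) = -12
M3 (Eve): max(1, -4, -12) = 1
S0 (Gita): min(-11, -2, 1) = -11
Gita at S0 wants the lowest of {M1=-11, M2=-2, M3=1}, so chooses M1.

M1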